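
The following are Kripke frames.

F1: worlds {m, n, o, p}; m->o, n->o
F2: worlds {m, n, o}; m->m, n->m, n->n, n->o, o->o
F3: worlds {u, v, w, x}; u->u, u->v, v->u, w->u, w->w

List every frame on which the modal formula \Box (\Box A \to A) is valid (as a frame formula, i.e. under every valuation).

F2

Frame correspondent (Sahlqvist): \forall x \forall y (Rxy \to Ryy) — i.e. shift-reflexivity.
F1: fails — Rno but not Roo.
F2: ✓.
F3: fails — Ruv but not Rvv.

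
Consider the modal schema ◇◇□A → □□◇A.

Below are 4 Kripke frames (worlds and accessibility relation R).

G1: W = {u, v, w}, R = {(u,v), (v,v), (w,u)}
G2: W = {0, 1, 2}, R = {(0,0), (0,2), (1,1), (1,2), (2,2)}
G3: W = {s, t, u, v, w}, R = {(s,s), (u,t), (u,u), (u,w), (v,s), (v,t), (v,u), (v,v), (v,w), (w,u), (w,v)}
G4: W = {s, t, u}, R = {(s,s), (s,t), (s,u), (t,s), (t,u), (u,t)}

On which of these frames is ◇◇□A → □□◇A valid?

The schema corresponds to a generalized confluence (Geach) condition: ∀x ∀y ∀z ((xR²y ∧ xR²z) → ∃w (yRw ∧ zRw)).
G1: satisfies the condition.
G2: satisfies the condition.
G3: fails — uR²t, uR²t but no w* with tRw* and tRw*.
G4: fails — sR²t, sR²u but no w with tRw and uRw.

G1, G2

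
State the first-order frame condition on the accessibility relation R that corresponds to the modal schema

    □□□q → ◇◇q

This is a Sahlqvist (Geach-type) schema ◇^0□^3q → □^0◇^2q.
Minimal-valuation argument: fix x; take any y with xR^0y and any z with xR^0z. Set V(q) to the set of worlds R-reachable from y in exactly 3 steps. Then □^3q holds at y, so the antecedent holds at x; validity forces ◇^2q at z, giving a w with zR^2w and yR^3w.
First-order correspondent: ∀x ∃w (xR³w ∧ xR²w).

∀x ∃w (xR³w ∧ xR²w)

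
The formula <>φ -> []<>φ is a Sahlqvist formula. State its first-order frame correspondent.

Suppose ◇φ→□◇φ is valid. Take Rxy, Rxz and set V(φ)={y}. Then ◇φ at x, so □◇φ at x, so ◇φ at z, so some w with Rzw has φ; w=y, i.e. Rzy. By symmetry of the argument, Ryz.
Conversely, any frame satisfying forall x forall y forall z (Rxy & Rxz -> Ryz) validates the schema.
So the correspondent is the Euclidean property.

The Euclidean property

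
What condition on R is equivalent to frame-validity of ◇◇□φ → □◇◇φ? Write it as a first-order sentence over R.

∀x ∀y ∀z ((xR²y ∧ xRz) → ∃w (yRw ∧ zR²w))

This is a Sahlqvist (Geach-type) schema ◇^2□^1φ → □^1◇^2φ.
Minimal-valuation argument: fix x; take any y with xR^2y and any z with xR^1z. Set V(φ) to the set of worlds R-reachable from y in exactly 1 step. Then □^1φ holds at y, so the antecedent holds at x; validity forces ◇^2φ at z, giving a w with zR^2w and yR^1w.
First-order correspondent: ∀x ∀y ∀z ((xR²y ∧ xRz) → ∃w (yRw ∧ zR²w)).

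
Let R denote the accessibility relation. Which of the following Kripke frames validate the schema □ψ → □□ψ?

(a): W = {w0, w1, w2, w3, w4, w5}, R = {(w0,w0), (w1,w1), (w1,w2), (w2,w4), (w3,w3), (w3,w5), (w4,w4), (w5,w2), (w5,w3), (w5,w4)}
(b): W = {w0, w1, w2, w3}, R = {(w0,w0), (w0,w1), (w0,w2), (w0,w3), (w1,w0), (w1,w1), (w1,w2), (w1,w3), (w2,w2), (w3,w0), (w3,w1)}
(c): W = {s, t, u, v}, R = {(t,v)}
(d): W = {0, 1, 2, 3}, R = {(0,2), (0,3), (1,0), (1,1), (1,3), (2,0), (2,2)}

(c)

This is the axiom for transitivity; its first-order frame correspondent is ∀x ∀y ∀z (Rxy ∧ Ryz → Rxz).
(a): fails — Rw1w2 and Rw2w4 but not Rw1w4.
(b): fails — Rw3w1 and Rw1w2 but not Rw3w2.
(c): ✓.
(d): fails — R10 and R02 but not R12.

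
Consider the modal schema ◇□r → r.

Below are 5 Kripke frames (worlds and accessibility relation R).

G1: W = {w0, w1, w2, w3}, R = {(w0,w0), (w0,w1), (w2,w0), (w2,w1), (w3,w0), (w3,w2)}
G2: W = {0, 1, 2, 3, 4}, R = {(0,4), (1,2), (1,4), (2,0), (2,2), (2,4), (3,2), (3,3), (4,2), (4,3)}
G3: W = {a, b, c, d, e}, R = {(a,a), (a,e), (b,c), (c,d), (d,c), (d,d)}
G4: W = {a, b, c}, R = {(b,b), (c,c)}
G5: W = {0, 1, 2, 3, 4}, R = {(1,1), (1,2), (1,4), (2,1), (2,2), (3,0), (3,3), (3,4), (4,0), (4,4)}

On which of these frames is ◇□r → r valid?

Frame correspondent (Sahlqvist): ∀x ∀y (Rxy → Ryx) — i.e. symmetry.
G1: fails — Rw3w2 but not Rw2w3.
G2: fails — R32 but not R23.
G3: fails — Rbc but not Rcb.
G4: condition met.
G5: fails — R34 but not R43.

G4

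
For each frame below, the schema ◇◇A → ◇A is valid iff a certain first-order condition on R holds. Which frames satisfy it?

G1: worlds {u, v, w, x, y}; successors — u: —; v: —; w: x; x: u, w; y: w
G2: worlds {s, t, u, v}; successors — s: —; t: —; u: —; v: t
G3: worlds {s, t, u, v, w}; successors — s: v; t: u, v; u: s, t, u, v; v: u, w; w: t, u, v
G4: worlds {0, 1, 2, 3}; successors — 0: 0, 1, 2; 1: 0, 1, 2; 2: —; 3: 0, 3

G2

Frame correspondent (Sahlqvist): ∀x ∀y ∀z (Rxy ∧ Ryz → Rxz) — i.e. transitivity.
G1: fails — Rxw and Rwx but not Rxx.
G2: satisfies the condition.
G3: fails — Ruv and Rvw but not Ruw.
G4: fails — R30 and R02 but not R32.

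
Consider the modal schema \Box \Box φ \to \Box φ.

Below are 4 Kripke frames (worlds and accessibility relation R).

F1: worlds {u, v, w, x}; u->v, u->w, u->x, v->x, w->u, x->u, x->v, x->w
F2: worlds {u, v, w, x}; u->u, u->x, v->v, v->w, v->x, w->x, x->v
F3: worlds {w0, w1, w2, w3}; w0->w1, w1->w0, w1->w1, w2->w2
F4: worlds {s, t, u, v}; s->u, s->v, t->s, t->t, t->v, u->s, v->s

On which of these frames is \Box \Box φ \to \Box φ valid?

The schema corresponds to density: \forall x \forall y (Rxy \to \exists z (Rxz \wedge Rzy)).
F1: fails — Rwu but no z with Rwz and Rzu.
F2: fails — Rwx but no z with Rwz and Rzx.
F3: satisfies the condition.
F4: fails — Rus but no z with Ruz and Rzs.

F3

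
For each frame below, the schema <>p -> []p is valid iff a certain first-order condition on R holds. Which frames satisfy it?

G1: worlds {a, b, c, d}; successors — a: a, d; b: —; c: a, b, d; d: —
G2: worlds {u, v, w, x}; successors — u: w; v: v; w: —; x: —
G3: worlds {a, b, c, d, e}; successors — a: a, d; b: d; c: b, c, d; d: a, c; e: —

G2

This is the axiom for partial functionality; its first-order frame correspondent is forall x forall y forall z (Rxy & Rxz -> y = z).
G1: fails — a sees both a and d.
G2: condition met.
G3: fails — a sees both a and d.
Valid on: G2.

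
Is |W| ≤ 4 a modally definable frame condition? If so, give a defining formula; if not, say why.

Modal frame validity is preserved under disjoint unions.
Any modal formula valid on each of 5 disjoint one-world frames is valid on their disjoint union (validity is preserved under disjoint unions). Each one-world frame has |W|=1≤4, but the union has |W|=5.
So the class is not modally definable.

Not definable by any modal formula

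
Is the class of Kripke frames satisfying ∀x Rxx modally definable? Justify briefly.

Yes — defined by □r → r

Yes: it is reflexivity, defined by the T schema □r → r.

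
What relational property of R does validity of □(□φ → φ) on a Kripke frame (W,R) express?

shift-reflexivity

This schema is the T□ axiom.
It corresponds to shift-reflexivity: ∀x ∀y (Rxy → Ryy).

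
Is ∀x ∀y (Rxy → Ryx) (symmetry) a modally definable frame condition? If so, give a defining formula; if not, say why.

Yes: it is symmetry, defined by the B schema r → □◇r.
Suppose r→□◇r is valid. Take Rxy and set V(r)={x}. Then r at x, so □◇r at x, so ◇r at y, so some z with Ryz has r; z=x, i.e. Ryx.

Yes, by r → □◇r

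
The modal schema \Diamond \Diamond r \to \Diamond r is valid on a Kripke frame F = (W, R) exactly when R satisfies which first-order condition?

Replacing r by ¬r and contraposing gives the equivalent schema □r → □□r.
Suppose □r→□□r is valid. Take Rxy, Ryz and set V(r)={w : Rxw}. Then □r at x, so □□r at x, so □r at y, so r at z, i.e. Rxz.

transitivity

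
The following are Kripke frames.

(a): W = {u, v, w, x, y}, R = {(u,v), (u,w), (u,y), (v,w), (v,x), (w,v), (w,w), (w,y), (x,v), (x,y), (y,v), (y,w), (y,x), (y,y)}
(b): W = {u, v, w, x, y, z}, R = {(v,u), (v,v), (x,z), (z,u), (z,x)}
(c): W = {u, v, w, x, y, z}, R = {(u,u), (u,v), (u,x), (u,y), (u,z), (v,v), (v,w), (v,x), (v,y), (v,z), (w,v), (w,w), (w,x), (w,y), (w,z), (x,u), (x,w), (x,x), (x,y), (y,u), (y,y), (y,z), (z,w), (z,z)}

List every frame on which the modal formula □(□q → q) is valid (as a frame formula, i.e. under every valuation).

(c)

The schema corresponds to shift-reflexivity: ∀x ∀y (Rxy → Ryy).
(a): fails — Ruv but not Rvv.
(b): fails — Rzx but not Rxx.
(c): satisfies the condition.
Valid on: (c).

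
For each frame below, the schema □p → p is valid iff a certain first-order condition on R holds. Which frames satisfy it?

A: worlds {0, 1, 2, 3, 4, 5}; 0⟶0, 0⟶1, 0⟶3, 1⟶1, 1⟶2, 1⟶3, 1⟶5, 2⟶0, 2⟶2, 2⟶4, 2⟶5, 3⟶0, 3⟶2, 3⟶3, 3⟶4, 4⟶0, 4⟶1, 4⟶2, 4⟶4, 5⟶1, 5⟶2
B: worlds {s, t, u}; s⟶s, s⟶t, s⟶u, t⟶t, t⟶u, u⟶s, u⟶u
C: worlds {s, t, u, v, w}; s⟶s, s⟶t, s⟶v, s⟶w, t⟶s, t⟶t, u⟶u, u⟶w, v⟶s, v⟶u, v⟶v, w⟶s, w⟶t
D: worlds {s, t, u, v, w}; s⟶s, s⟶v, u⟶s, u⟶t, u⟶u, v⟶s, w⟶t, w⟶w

B

Frame correspondent (Sahlqvist): ∀x Rxx — i.e. reflexivity.
A: fails — world 5 does not see itself.
B: holds.
C: fails — world w does not see itself.
D: fails — world t does not see itself.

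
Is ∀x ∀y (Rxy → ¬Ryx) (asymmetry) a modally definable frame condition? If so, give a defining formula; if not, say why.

Not definable by any modal formula

If a class were modally definable it would be closed under surjective bounded morphisms (Goldblatt–Thomason).
The 5-cycle (worlds s,t,u,v,w with s→t→u→v→w→s) is asymmetric. Mapping every world to a single reflexive point • is a surjective bounded morphism, and the reflexive point is not asymmetric (R•• but asymmetry requires ¬R••).
So no modal formula (or set of formulas) defines exactly the asymmetric frames.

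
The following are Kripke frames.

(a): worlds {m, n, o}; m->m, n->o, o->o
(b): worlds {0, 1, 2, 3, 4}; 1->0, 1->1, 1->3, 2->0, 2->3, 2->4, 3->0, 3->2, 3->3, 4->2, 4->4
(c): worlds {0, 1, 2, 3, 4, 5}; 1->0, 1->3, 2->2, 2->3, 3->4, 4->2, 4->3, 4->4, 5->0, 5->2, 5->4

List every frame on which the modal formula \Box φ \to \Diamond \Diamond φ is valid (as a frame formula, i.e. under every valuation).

(a)

Frame correspondent (Sahlqvist): \forall x \exists w (xRw \wedge x R^2 w) — i.e. a generalized confluence (Geach) condition.
(a): satisfies the condition.
(b): fails — at 0 but no w with 0Rw and 0R²w.
(c): fails — at 0 but no w with 0Rw and 0R²w.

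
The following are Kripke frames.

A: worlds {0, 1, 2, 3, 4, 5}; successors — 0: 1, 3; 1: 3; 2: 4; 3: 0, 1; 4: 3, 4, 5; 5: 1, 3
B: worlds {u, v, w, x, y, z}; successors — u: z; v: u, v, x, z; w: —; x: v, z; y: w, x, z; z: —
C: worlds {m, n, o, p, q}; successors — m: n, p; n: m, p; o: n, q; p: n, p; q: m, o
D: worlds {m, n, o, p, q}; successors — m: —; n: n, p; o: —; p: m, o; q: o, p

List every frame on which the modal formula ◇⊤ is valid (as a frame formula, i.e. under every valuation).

A, C

The schema corresponds to seriality: ∀x ∃y Rxy.
A: satisfies the condition.
B: fails — world w has no successor.
C: satisfies the condition.
D: fails — world m has no successor.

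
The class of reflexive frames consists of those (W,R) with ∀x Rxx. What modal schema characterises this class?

A defining formula is □r → r (the T axiom).

□r → r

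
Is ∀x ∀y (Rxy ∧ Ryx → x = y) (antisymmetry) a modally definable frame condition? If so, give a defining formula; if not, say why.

No — not modally definable

Any modally definable frame class is closed under surjective bounded morphisms.
The 8-cycle (worlds s,t,u,v,w,x,y,z with s→t→u→v→w→x→y→z→s) is antisymmetric. Sending even-indexed worlds to s and odd-indexed worlds to t is a surjective bounded morphism onto the two-world frame with s↔t, which is not antisymmetric.
So the class is not modally definable.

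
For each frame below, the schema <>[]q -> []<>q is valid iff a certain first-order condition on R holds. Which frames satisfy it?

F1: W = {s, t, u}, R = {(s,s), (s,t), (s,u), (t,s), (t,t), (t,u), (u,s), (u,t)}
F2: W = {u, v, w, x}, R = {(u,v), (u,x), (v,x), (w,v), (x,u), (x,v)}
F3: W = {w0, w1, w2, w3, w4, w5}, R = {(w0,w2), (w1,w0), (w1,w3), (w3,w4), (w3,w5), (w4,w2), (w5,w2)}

F1

This is the axiom for convergence; its first-order frame correspondent is forall x forall y forall z (Rxy & Rxz -> exists w (Ryw & Rzw)).
F1: satisfies the condition.
F2: fails — Ruv and Rux but v and x have no common successor.
F3: fails — Rw0w2 and Rw0w2 but w2 and w2 have no common successor.
Valid on: F1.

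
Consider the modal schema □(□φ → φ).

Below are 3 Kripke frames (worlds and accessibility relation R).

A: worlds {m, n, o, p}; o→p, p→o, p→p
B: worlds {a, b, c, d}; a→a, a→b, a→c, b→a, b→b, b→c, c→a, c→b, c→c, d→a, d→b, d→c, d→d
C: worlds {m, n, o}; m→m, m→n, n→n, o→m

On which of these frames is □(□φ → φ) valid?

This is the axiom for shift-reflexivity; its first-order frame correspondent is ∀x ∀y (Rxy → Ryy).
A: fails — Rpo but not Roo.
B: holds.
C: holds.
Valid on: B, C.

B, C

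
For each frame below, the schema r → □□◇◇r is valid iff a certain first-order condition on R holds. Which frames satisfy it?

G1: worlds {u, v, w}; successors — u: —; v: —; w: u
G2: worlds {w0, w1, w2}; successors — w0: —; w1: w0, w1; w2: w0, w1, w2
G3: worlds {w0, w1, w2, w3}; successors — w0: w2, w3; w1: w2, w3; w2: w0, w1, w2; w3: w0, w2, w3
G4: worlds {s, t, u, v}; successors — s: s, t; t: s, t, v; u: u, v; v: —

G1, G3

Frame correspondent (Sahlqvist): ∀x ∀z (xR²z → ∃w (x = w ∧ zR²w)) — i.e. a generalized confluence (Geach) condition.
G1: holds.
G2: fails — w1R²w0 but no w with w1=w and w0R²w.
G3: holds.
G4: fails — sR²v but no w with s=w and vR²w.
Valid on: G1, G3.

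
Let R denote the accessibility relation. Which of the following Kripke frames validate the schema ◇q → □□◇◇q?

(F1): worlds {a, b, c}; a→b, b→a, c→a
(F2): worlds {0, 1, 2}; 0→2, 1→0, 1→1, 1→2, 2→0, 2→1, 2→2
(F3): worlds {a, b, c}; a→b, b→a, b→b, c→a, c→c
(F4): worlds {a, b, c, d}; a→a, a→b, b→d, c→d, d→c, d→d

(F2)

Frame correspondent (Sahlqvist): ∀x ∀y ∀z ((xRy ∧ xR²z) → ∃w (y = w ∧ zR²w)) — i.e. a generalized confluence (Geach) condition.
(F1): fails — aRb, aR²a but no w with b=w and aR²w.
(F2): condition met.
(F3): fails — cRc, cR²a but no w with c=w and aR²w.
(F4): fails — aRa, aR²b but no w with a=w and bR²w.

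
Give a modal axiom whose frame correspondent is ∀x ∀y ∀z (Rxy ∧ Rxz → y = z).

A defining formula is ◇s → □s (the CD axiom).
Suppose ◇s→□s is valid. Take Rxy, Rxz and set V(s)={y}. Then ◇s at x, so □s at x, so s at z, i.e. z=y.

◇s → □s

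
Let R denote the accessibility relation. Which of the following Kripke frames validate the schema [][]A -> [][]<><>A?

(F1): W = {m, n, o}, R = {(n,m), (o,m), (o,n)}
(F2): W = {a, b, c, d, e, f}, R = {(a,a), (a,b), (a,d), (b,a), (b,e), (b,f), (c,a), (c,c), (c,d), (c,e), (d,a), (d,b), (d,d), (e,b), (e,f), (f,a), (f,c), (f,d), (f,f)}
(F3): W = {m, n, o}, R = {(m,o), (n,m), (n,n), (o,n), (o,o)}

The schema corresponds to a generalized confluence (Geach) condition: forall x forall z (x R^2 z -> exists w (x R^2 w & z R^2 w)).
(F1): fails — oR²m but no w with oR²w and mR²w.
(F2): ✓.
(F3): ✓.

(F2), (F3)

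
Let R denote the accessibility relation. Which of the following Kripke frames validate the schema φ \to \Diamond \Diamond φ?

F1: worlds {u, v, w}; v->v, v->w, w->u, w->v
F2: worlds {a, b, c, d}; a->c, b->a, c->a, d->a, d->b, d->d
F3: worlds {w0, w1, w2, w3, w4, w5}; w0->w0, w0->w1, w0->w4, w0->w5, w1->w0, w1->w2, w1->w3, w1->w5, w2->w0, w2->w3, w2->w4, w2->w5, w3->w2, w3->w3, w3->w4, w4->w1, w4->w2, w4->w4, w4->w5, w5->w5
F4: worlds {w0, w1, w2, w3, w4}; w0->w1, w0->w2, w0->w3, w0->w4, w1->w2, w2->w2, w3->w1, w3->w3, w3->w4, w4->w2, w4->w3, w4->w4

This is the axiom for a generalized confluence (Geach) condition; its first-order frame correspondent is \forall x \exists w (x = w \wedge x R^2 w).
F1: fails — at u but no t with u=t and uR²t.
F2: fails — at b but no w with b=w and bR²w.
F3: satisfies the condition.
F4: fails — at w0 but no w with w0=w and w0R²w.
Valid on: F3.

F3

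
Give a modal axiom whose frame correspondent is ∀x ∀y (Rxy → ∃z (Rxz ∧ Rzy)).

A defining formula is □□q → □q (the C4 axiom).
Suppose □□q→□q is valid. Take Rxy and set V(q)={w : xR²w}. Then □□q at x, so □q at x, so q at y, i.e. ∃z(Rxz∧Rzy).

□□q → □q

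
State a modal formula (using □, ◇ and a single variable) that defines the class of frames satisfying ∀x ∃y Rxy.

This is seriality; the standard corresponding axiom is D: □r → ◇r.

□r → ◇r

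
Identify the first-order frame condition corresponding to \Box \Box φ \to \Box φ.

Suppose □□φ→□φ is valid. Take Rxy and set V(φ)={w : xR²w}. Then □□φ at x, so □φ at x, so φ at y, i.e. ∃z(Rxz∧Rzy).
Conversely, any frame satisfying \forall x \forall y (Rxy \to \exists z (Rxz \wedge Rzy)) validates the schema.
So the correspondent is density.

Density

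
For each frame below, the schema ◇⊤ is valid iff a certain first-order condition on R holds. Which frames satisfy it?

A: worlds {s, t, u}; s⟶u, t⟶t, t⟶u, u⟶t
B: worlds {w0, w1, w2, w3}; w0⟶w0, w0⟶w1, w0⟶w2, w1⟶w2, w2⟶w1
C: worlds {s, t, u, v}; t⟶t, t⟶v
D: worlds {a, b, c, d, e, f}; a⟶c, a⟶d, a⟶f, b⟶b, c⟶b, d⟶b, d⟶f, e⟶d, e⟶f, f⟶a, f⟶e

A, D

This is the axiom for seriality; its first-order frame correspondent is ∀x ∃y Rxy.
A: satisfies the condition.
B: fails — world w3 has no successor.
C: fails — world s has no successor.
D: satisfies the condition.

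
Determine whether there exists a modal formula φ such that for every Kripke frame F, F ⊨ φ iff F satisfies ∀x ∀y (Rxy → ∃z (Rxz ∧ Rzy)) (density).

This is a Sahlqvist condition; the C4 axiom □□p → □p defines it.

Yes — defined by □□p → □p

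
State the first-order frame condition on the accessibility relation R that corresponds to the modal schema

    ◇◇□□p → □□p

∀x ∀y ∀z ((xR²y ∧ xR²z) → ∃w (yR²w ∧ z = w))

This is a Sahlqvist (Geach-type) schema ◇^2□^2p → □^2◇^0p.
Minimal-valuation argument: fix x; take any y with xR^2y and any z with xR^2z. Set V(p) to the set of worlds R-reachable from y in exactly 2 steps. Then □^2p holds at y, so the antecedent holds at x; validity forces ◇^0p at z, giving a w with zR^0w and yR^2w.
First-order correspondent: ∀x ∀y ∀z ((xR²y ∧ xR²z) → ∃w (yR²w ∧ z = w)).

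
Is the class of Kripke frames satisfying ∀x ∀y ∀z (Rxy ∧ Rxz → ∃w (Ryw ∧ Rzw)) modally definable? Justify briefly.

Yes — defined by ◇□r → □◇r

Yes: it is convergence, defined by the .2 schema ◇□r → □◇r.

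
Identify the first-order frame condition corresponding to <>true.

Seriality

◇⊤ holds at w iff w has a successor, so frame-validity of ◇⊤ is exactly seriality. Equivalently via □ψ → ◇ψ:
Suppose □ψ→◇ψ is valid. At any x set V(ψ)=W. Then □ψ at x, so ◇ψ at x, so x has a successor.
Conversely, any frame satisfying forall x exists y Rxy validates the schema.
Frame condition: forall x exists y Rxy.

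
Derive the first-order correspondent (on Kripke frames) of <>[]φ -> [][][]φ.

This is a Sahlqvist (Geach-type) schema ◇^1□^1φ → □^3◇^0φ.
First-order correspondent: forall x forall y forall z ((xRy & x R^3 z) -> exists w (yRw & z = w)).

forall x forall y forall z ((xRy & x R^3 z) -> exists w (yRw & z = w))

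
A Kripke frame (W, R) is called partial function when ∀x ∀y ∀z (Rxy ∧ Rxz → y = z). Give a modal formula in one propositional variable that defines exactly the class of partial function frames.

A defining formula is ◇p → □p (the CD axiom).

◇p → □p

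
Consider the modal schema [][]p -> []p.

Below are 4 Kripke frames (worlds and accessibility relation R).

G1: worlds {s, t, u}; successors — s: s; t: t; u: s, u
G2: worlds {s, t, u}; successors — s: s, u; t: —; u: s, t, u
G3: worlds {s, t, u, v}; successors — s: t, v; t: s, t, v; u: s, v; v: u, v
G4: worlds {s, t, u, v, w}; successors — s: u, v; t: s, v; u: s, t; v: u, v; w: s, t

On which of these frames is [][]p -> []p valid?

G1, G2

This is the axiom for density; its first-order frame correspondent is forall x forall y (Rxy -> exists z (Rxz & Rzy)).
G1: condition met.
G2: condition met.
G3: fails — Rus but no z with Ruz and Rzs.
G4: fails — Rwt but no z with Rwz and Rzt.
Valid on: G1, G2.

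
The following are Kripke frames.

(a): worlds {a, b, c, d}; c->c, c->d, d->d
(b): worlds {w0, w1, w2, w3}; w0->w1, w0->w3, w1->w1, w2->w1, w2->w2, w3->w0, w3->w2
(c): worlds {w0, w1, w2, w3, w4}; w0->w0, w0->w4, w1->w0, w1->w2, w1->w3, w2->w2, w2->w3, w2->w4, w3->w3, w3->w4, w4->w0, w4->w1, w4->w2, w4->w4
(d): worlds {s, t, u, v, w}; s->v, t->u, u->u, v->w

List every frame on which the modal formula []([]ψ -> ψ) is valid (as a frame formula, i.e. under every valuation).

(a)

The schema corresponds to shift-reflexivity: forall x forall y (Rxy -> Ryy).
(a): condition met.
(b): fails — Rw3w0 but not Rw0w0.
(c): fails — Rw4w1 but not Rw1w1.
(d): fails — Rsv but not Rvv.
Valid on: (a).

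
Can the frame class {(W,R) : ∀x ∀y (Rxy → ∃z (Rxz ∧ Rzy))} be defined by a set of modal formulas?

This is a Sahlqvist condition; the C4 axiom □□q → □q defines it.
Suppose □□q→□q is valid. Take Rxy and set V(q)={w : xR²w}. Then □□q at x, so □q at x, so q at y, i.e. ∃z(Rxz∧Rzy).

Yes — defined by □□q → □q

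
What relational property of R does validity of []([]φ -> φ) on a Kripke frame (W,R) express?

shift-reflexivity

Suppose □(□φ→φ) is valid. Take Rxy and set V(φ)={w : Ryw}. Then at y, □φ holds; since □(□φ→φ) at x, □φ→φ at y, so φ at y, i.e. Ryy.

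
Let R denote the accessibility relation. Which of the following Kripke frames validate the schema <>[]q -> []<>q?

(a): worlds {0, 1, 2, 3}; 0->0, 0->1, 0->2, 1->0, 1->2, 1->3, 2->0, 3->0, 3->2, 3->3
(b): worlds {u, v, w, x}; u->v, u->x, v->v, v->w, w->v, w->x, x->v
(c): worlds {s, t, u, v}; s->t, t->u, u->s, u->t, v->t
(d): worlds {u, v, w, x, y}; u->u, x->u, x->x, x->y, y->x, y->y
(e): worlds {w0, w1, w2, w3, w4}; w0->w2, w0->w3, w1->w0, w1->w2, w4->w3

(a), (b)

Frame correspondent (Sahlqvist): forall x forall y forall z (Rxy & Rxz -> exists w (Ryw & Rzw)) — i.e. convergence.
(a): condition met.
(b): condition met.
(c): fails — Rut and Rus but t and s have no common successor.
(d): fails — Rxu and Rxy but u and y have no common successor.
(e): fails — Rw0w2 and Rw0w2 but w2 and w2 have no common successor.
Valid on: (a), (b).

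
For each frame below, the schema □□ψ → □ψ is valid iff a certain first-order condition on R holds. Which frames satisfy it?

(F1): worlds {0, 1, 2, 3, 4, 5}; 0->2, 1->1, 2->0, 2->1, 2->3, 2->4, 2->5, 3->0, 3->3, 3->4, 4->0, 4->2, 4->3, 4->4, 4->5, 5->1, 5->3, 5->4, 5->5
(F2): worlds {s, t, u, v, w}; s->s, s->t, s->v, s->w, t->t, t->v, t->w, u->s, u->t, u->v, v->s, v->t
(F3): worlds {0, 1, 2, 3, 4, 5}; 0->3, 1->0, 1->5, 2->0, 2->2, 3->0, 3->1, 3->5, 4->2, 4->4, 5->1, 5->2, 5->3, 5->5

Frame correspondent (Sahlqvist): ∀x ∀y (Rxy → ∃z (Rxz ∧ Rzy)) — i.e. density.
(F1): fails — R02 but no z with R0z and Rz2.
(F2): holds.
(F3): fails — R10 but no z with R1z and Rz0.

(F2)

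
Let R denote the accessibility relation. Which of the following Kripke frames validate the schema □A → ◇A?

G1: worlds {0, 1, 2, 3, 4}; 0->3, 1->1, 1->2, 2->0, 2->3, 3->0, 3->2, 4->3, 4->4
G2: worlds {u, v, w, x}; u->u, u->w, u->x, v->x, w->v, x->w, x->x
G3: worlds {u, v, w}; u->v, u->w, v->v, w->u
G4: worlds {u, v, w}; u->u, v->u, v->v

G1, G2, G3

This is the axiom for seriality; its first-order frame correspondent is ∀x ∃y Rxy.
G1: holds.
G2: holds.
G3: holds.
G4: fails — world w has no successor.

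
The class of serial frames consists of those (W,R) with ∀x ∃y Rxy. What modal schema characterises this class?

A defining formula is □s → ◇s (the D axiom).
Suppose □s→◇s is valid. At any x set V(s)=W. Then □s at x, so ◇s at x, so x has a successor.

□s → ◇s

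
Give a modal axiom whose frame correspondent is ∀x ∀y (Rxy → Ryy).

□(□ψ → ψ)

This is shift-reflexivity; the standard corresponding axiom is T□: □(□ψ → ψ).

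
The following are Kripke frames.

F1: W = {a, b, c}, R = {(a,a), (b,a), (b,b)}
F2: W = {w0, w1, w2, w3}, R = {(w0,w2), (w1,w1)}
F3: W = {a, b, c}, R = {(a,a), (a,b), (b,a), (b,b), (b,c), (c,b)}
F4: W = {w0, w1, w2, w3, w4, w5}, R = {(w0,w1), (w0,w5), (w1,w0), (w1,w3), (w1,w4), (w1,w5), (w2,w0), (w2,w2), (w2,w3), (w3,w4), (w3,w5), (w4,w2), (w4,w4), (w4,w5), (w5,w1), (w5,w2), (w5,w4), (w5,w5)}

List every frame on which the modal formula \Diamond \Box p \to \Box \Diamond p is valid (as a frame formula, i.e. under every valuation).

The schema corresponds to convergence: \forall x \forall y \forall z (Rxy \wedge Rxz \to \exists w (Ryw \wedge Rzw)).
F1: holds.
F2: fails — Rw0w2 and Rw0w2 but w2 and w2 have no common successor.
F3: holds.
F4: fails — Rw2w2 and Rw2w0 but w2 and w0 have no common successor.

F1, F3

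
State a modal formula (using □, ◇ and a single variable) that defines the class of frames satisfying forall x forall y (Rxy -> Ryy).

A defining formula is □(□q → q) (the T□ axiom).
Suppose □(□q→q) is valid. Take Rxy and set V(q)={w : Ryw}. Then at y, □q holds; since □(□q→q) at x, □q→q at y, so q at y, i.e. Ryy.

□(□q → q)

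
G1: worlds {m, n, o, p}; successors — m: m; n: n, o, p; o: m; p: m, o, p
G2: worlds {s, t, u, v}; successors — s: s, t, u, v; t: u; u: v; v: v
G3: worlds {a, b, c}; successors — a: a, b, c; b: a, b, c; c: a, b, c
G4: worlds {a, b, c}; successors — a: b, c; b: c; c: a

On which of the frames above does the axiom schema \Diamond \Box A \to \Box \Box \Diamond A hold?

This is the axiom for a generalized confluence (Geach) condition; its first-order frame correspondent is \forall x \forall y \forall z ((xRy \wedge x R^2 z) \to \exists w (yRw \wedge zRw)).
G1: fails — nRn, nR²m but no w with nRw and mRw.
G2: fails — sRt, sR²u but no w with tRw and uRw.
G3: condition met.
G4: fails — aRb, aR²c but no w with bRw and cRw.
Valid on: G3.

G3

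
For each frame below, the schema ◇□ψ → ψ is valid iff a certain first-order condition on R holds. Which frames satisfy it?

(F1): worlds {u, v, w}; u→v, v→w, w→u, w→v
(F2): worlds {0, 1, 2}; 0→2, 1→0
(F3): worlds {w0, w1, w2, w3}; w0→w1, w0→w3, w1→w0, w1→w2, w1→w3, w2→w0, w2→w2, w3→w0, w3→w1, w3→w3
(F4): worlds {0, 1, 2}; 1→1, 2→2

(F4)

Frame correspondent (Sahlqvist): ∀x ∀y (Rxy → Ryx) — i.e. symmetry.
(F1): fails — Ruv but not Rvu.
(F2): fails — R10 but not R01.
(F3): fails — Rw1w2 but not Rw2w1.
(F4): holds.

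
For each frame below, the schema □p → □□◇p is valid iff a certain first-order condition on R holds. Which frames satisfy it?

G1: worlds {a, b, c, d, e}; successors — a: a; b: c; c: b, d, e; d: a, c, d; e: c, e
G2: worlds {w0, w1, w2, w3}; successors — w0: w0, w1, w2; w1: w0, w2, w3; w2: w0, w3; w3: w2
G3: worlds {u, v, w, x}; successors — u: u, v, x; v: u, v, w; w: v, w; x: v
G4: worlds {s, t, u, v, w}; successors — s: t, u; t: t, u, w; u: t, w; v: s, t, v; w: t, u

This is the axiom for a generalized confluence (Geach) condition; its first-order frame correspondent is ∀x ∀z (xR²z → ∃w (xRw ∧ zRw)).
G1: fails — cR²a but no w with cRw and aRw.
G2: satisfies the condition.
G3: satisfies the condition.
G4: satisfies the condition.
Valid on: G2, G3, G4.

G2, G3, G4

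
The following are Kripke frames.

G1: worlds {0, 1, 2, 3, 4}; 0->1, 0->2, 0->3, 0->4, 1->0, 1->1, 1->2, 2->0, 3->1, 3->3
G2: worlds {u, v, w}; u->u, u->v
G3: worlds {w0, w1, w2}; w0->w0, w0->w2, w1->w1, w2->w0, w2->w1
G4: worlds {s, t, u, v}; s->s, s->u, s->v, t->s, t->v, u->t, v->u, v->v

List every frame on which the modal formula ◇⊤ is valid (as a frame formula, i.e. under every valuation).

G3, G4

The schema corresponds to seriality: ∀x ∃y Rxy.
G1: fails — world 4 has no successor.
G2: fails — world v has no successor.
G3: ✓.
G4: ✓.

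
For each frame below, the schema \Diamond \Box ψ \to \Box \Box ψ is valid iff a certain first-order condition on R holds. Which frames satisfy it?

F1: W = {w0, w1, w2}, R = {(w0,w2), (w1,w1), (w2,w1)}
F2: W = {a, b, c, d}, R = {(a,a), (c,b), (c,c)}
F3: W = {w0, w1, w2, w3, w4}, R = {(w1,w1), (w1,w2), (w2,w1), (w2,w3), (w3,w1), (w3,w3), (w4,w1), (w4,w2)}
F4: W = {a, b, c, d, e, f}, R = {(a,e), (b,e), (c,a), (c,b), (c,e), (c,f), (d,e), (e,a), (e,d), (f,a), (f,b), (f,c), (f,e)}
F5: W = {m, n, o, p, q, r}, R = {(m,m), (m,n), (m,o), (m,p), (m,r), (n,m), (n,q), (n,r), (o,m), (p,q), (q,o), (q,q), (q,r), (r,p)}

This is the axiom for a generalized confluence (Geach) condition; its first-order frame correspondent is \forall x \forall y \forall z ((xRy \wedge x R^2 z) \to \exists w (yRw \wedge z = w)).
F1: satisfies the condition.
F2: fails — cRb, cR²b but no w with bRw and b=w.
F3: fails — w1Rw1, w1R²w3 but no w with w1Rw and w3=w.
F4: fails — cRa, cR²a but no w with aRw and a=w.
F5: fails — mRm, mR²q but no w with mRw and q=w.

F1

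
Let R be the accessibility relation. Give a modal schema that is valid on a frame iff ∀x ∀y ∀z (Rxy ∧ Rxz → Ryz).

This is the Euclidean property; the standard corresponding axiom is 5: ◇s → □◇s.

◇s → □◇s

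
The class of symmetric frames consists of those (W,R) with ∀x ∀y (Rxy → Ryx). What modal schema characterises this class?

q → □◇q

A defining formula is q → □◇q (the B axiom).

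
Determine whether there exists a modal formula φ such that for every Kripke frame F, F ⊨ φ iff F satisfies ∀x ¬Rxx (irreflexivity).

If a class were modally definable it would be closed under surjective bounded morphisms (Goldblatt–Thomason).
The 2-cycle (worlds a,b with a→b→a) is irreflexive, and the map sending every world to a single reflexive point • is a surjective bounded morphism (forth: every edge maps to (•,•); back: every world has a successor). So any modal formula valid on the 2-cycle is also valid on the reflexive point, which is not irreflexive.
So no modal formula (or set of formulas) defines exactly the irreflexive frames.

Not definable by any modal formula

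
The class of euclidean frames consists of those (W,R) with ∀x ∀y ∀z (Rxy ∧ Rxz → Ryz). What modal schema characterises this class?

◇q → □◇q

This is the Euclidean property; the standard corresponding axiom is 5: ◇q → □◇q.
Suppose ◇q→□◇q is valid. Take Rxy, Rxz and set V(q)={y}. Then ◇q at x, so □◇q at x, so ◇q at z, so some w with Rzw has q; w=y, i.e. Rzy. By symmetry of the argument, Ryz.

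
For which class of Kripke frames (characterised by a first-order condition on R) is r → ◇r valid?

Replacing r by ¬r and contraposing gives the equivalent schema □r → r.
Suppose □r→r is valid. At any x set V(r)={w : Rxw}. Then □r holds at x, so r holds at x, i.e. Rxx.
The converse is a direct semantic check.
So the correspondent is reflexivity.

reflexivity: ∀x Rxx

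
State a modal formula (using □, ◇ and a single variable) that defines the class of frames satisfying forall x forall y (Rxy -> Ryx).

This is symmetry; the standard corresponding axiom is B: s → □◇s.
Suppose s→□◇s is valid. Take Rxy and set V(s)={x}. Then s at x, so □◇s at x, so ◇s at y, so some z with Ryz has s; z=x, i.e. Ryx.

s → □◇s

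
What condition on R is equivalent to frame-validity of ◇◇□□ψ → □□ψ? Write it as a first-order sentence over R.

∀x ∀y ∀z ((xR²y ∧ xR²z) → ∃w (yR²w ∧ z = w))

This is a Sahlqvist (Geach-type) schema ◇^2□^2ψ → □^2◇^0ψ.
First-order correspondent: ∀x ∀y ∀z ((xR²y ∧ xR²z) → ∃w (yR²w ∧ z = w)).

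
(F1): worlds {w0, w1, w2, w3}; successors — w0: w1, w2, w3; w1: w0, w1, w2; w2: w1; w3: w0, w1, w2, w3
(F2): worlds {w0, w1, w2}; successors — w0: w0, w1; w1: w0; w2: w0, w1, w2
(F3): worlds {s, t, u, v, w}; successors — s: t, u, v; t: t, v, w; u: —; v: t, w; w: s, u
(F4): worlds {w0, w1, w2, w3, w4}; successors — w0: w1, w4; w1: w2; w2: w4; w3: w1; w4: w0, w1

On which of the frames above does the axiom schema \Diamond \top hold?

(F1), (F2), (F4)

Frame correspondent (Sahlqvist): \forall x \exists y Rxy — i.e. seriality.
(F1): condition met.
(F2): condition met.
(F3): fails — world u has no successor.
(F4): condition met.
Valid on: (F1), (F2), (F4).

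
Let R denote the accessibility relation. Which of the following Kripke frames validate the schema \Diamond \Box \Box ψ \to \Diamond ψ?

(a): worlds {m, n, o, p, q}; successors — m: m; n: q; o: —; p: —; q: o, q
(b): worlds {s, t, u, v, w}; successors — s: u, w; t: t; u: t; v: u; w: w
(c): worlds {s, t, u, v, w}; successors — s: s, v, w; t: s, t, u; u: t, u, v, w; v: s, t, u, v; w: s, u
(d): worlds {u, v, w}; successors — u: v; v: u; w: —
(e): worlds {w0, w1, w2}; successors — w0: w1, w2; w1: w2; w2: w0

Frame correspondent (Sahlqvist): \forall x \forall y (xRy \to \exists w (y R^2 w \wedge xRw)) — i.e. a generalized confluence (Geach) condition.
(a): fails — qRo but no w with oR²w and qRw.
(b): fails — sRu but no w* with uR²w* and sRw*.
(c): condition met.
(d): condition met.
(e): fails — w0Rw1 but no w with w1R²w and w0Rw.
Valid on: (c), (d).

(c), (d)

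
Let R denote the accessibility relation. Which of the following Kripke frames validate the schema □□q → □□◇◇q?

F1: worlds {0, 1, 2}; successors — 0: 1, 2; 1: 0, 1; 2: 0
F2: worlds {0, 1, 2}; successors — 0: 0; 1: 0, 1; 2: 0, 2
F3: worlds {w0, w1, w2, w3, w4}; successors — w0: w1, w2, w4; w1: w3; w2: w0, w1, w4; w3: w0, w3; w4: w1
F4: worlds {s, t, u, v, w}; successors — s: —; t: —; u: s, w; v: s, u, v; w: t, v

F1, F2, F3

Frame correspondent (Sahlqvist): ∀x ∀z (xR²z → ∃w (xR²w ∧ zR²w)) — i.e. a generalized confluence (Geach) condition.
F1: satisfies the condition.
F2: satisfies the condition.
F3: satisfies the condition.
F4: fails — uR²t but no w* with uR²w* and tR²w*.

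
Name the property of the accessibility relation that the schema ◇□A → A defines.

symmetry: ∀x ∀y (Rxy → Ryx)

Equivalently (dual form): A → □◇A.
Suppose A→□◇A is valid. Take Rxy and set V(A)={x}. Then A at x, so □◇A at x, so ◇A at y, so some z with Ryz has A; z=x, i.e. Ryx.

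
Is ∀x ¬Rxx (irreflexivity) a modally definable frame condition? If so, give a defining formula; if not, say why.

No

If a class were modally definable it would be closed under surjective bounded morphisms (Goldblatt–Thomason).
The 5-cycle (worlds s,t,u,v,w with s→t→u→v→w→s) is irreflexive, and the map sending every world to a single reflexive point • is a surjective bounded morphism (forth: every edge maps to (•,•); back: every world has a successor). So any modal formula valid on the 5-cycle is also valid on the reflexive point, which is not irreflexive.
So the class is not modally definable.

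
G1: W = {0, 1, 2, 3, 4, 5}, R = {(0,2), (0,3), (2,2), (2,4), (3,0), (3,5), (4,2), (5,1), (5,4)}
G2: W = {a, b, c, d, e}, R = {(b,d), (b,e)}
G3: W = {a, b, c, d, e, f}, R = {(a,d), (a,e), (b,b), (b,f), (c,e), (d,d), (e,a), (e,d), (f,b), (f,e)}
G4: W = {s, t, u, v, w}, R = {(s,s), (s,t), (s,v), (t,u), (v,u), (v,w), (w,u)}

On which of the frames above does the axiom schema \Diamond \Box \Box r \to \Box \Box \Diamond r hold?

This is the axiom for a generalized confluence (Geach) condition; its first-order frame correspondent is \forall x \forall y \forall z ((xRy \wedge x R^2 z) \to \exists w (y R^2 w \wedge zRw)).
G1: fails — 3R0, 3R²1 but no w with 0R²w and 1Rw.
G2: satisfies the condition.
G3: fails — bRb, bR²e but no w with bR²w and eRw.
G4: fails — sRs, sR²u but no w* with sR²w* and uRw*.
Valid on: G2.

G2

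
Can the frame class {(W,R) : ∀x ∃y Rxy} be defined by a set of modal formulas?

Yes — defined by □p → ◇p

The condition is seriality. A defining modal formula is □p → ◇p.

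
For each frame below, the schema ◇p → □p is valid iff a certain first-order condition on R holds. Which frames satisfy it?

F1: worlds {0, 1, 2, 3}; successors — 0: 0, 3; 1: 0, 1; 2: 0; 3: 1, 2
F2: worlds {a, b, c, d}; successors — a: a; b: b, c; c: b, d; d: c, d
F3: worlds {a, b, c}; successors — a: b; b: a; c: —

Frame correspondent (Sahlqvist): ∀x ∀y ∀z (Rxy ∧ Rxz → y = z) — i.e. partial functionality.
F1: fails — 0 sees both 0 and 3.
F2: fails — b sees both b and c.
F3: condition met.
Valid on: F3.

F3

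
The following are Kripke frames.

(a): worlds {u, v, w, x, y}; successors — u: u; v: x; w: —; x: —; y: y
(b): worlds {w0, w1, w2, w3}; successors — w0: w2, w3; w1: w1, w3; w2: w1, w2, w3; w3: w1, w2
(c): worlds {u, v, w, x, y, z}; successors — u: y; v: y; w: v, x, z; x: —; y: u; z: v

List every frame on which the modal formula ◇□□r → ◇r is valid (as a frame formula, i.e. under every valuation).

This is the axiom for a generalized confluence (Geach) condition; its first-order frame correspondent is ∀x ∀y (xRy → ∃w (yR²w ∧ xRw)).
(a): fails — vRx but no t with xR²t and vRt.
(b): condition met.
(c): fails — wRv but no t with vR²t and wRt.
Valid on: (b).

(b)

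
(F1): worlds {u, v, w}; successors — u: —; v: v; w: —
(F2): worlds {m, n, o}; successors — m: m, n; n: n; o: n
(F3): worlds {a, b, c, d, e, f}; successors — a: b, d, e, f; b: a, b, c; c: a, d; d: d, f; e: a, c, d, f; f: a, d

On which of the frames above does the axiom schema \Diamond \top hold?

(F2), (F3)

The schema corresponds to seriality: \forall x \exists y Rxy.
(F1): fails — world u has no successor.
(F2): holds.
(F3): holds.
Valid on: (F2), (F3).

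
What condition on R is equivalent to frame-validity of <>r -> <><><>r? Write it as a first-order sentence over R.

forall x forall y (xRy -> exists w (y = w & x R^3 w))

This is a Sahlqvist (Geach-type) schema ◇^1□^0r → □^0◇^3r.
Minimal-valuation argument: fix x; take any y with xR^1y and any z with xR^0z. Set V(r) to the set of worlds R-reachable from y in exactly 0 steps. Then □^0r holds at y, so the antecedent holds at x; validity forces ◇^3r at z, giving a w with zR^3w and yR^0w.
First-order correspondent: forall x forall y (xRy -> exists w (y = w & x R^3 w)).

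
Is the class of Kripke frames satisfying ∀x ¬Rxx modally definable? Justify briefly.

Not modally definable

Any modally definable frame class is closed under surjective bounded morphisms.
The 3-cycle (worlds s,t,u with s→t→u→s) is irreflexive, and the map sending every world to a single reflexive point • is a surjective bounded morphism (forth: every edge maps to (•,•); back: every world has a successor). So any modal formula valid on the 3-cycle is also valid on the reflexive point, which is not irreflexive.
So the class is not modally definable.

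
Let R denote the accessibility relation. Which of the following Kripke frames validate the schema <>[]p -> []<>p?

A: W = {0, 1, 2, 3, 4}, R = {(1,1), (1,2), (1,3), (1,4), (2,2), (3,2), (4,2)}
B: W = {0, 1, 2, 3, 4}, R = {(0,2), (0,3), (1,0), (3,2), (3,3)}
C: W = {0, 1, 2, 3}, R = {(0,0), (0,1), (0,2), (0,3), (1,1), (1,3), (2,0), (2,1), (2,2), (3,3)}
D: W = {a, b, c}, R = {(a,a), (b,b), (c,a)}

A, D

This is the axiom for convergence; its first-order frame correspondent is forall x forall y forall z (Rxy & Rxz -> exists w (Ryw & Rzw)).
A: condition met.
B: fails — R02 and R02 but 2 and 2 have no common successor.
C: fails — R02 and R03 but 2 and 3 have no common successor.
D: condition met.
Valid on: A, D.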